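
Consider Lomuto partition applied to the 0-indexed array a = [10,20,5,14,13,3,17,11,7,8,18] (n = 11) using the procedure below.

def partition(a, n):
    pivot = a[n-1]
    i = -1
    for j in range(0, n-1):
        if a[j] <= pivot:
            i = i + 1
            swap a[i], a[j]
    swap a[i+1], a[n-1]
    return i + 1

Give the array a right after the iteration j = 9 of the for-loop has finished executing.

pivot = a[10] = 18; i = -1
j=0: a[0]=10 ≤ 18 → i=0, swap a[0],a[0] (no change) → [10,20,5,14,13,3,17,11,7,8,18]
j=1: a[1]=20 > 18 → no swap
j=2: a[2]=5 ≤ 18 → i=1, swap a[1],a[2] → [10,5,20,14,13,3,17,11,7,8,18]
j=3: a[3]=14 ≤ 18 → i=2, swap a[2],a[3] → [10,5,14,20,13,3,17,11,7,8,18]
j=4: a[4]=13 ≤ 18 → i=3, swap a[3],a[4] → [10,5,14,13,20,3,17,11,7,8,18]
j=5: a[5]=3 ≤ 18 → i=4, swap a[4],a[5] → [10,5,14,13,3,20,17,11,7,8,18]
j=6: a[6]=17 ≤ 18 → i=5, swap a[5],a[6] → [10,5,14,13,3,17,20,11,7,8,18]
j=7: a[7]=11 ≤ 18 → i=6, swap a[6],a[7] → [10,5,14,13,3,17,11,20,7,8,18]
j=8: a[8]=7 ≤ 18 → i=7, swap a[7],a[8] → [10,5,14,13,3,17,11,7,20,8,18]
j=9: a[9]=8 ≤ 18 → i=8, swap a[8],a[9] → [10,5,14,13,3,17,11,7,8,20,18]
(after j=9) a = [10,5,14,13,3,17,11,7,8,20,18]

[10,5,14,13,3,17,11,7,8,20,18]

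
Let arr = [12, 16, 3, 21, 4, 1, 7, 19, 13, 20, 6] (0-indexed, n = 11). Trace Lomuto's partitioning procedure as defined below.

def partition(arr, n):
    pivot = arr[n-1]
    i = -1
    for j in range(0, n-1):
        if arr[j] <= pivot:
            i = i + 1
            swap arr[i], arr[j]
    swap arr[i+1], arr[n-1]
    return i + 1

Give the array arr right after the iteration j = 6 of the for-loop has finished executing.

[3, 4, 1, 21, 16, 12, 7, 19, 13, 20, 6]

pivot=6, i=-1
j=0: 12>6, skip
j=1: 16>6, skip
j=2: 3≤6, i=0, swap(0,2) ⇒ [3, 16, 12, 21, 4, 1, 7, 19, 13, 20, 6]
j=3: 21>6, skip
j=4: 4≤6, i=1, swap(1,4) ⇒ [3, 4, 12, 21, 16, 1, 7, 19, 13, 20, 6]
j=5: 1≤6, i=2, swap(2,5) ⇒ [3, 4, 1, 21, 16, 12, 7, 19, 13, 20, 6]
j=6: 7>6, skip
(after j=6) arr = [3, 4, 1, 21, 16, 12, 7, 19, 13, 20, 6]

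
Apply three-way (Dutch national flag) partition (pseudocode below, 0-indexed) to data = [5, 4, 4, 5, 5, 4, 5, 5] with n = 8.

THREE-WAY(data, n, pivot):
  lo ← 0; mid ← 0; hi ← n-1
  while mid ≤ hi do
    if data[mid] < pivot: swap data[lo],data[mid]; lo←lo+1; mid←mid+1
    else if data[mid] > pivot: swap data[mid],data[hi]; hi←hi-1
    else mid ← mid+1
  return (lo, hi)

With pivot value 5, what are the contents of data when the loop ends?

[4, 4, 4, 5, 5, 5, 5, 5]

pivot = 5; lo=0, mid=0, hi=7
data[mid]=5=5: mid=1
data[mid]=4<5: swap data[0],data[1]; lo=1,mid=2 → [4, 5, 4, 5, 5, 4, 5, 5]
data[mid]=4<5: swap data[1],data[2]; lo=2,mid=3 → [4, 4, 5, 5, 5, 4, 5, 5]
data[mid]=5=5: mid=4
data[mid]=5=5: mid=5
data[mid]=4<5: swap data[2],data[5]; lo=3,mid=6 → [4, 4, 4, 5, 5, 5, 5, 5]
data[mid]=5=5: mid=7
data[mid]=5=5: mid=8
end: lo=3, hi=7; data = [4, 4, 4, 5, 5, 5, 5, 5]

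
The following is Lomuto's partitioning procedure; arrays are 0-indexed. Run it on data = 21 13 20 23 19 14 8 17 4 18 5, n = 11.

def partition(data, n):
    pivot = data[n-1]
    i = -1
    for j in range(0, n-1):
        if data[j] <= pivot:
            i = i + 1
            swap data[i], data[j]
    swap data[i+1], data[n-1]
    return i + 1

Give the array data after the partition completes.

4 5 20 23 19 14 8 17 21 18 13

pivot = data[10] = 5; i = -1
j=0: data[0]=21 > 5 → no swap
j=1: data[1]=13 > 5 → no swap
j=2: data[2]=20 > 5 → no swap
j=3: data[3]=23 > 5 → no swap
j=4: data[4]=19 > 5 → no swap
j=5: data[5]=14 > 5 → no swap
j=6: data[6]=8 > 5 → no swap
j=7: data[7]=17 > 5 → no swap
j=8: data[8]=4 ≤ 5 → i=0, swap data[0],data[8] → 4 13 20 23 19 14 8 17 21 18 5
j=9: data[9]=18 > 5 → no swap
final swap data[1],data[10] → 4 5 20 23 19 14 8 17 21 18 13; return 1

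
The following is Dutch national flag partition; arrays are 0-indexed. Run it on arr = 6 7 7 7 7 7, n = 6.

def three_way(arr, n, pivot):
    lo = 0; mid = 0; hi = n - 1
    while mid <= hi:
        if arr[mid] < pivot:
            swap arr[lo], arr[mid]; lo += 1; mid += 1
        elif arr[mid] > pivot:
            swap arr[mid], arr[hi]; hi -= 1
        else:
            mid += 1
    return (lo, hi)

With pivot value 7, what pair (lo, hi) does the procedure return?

(1, 5)

pivot = 7; lo=0, mid=0, hi=5
arr[mid]=6<7: swap arr[0],arr[0]; lo=1,mid=1 → 6 7 7 7 7 7
arr[mid]=7=7: mid=2
arr[mid]=7=7: mid=3
arr[mid]=7=7: mid=4
arr[mid]=7=7: mid=5
arr[mid]=7=7: mid=6
end: lo=1, hi=5; arr = 6 7 7 7 7 7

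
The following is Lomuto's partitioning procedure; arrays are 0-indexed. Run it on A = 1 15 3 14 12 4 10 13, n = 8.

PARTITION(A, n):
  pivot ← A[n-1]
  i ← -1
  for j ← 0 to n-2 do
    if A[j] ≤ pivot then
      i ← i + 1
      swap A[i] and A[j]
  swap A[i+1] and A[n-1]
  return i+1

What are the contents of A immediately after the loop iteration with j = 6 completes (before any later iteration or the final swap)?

1 3 12 4 10 14 15 13

pivot = A[7] = 13; i = -1
j=0: A[0]=1 ≤ 13 → i=0, swap A[0],A[0] (no change) → 1 15 3 14 12 4 10 13
j=1: A[1]=15 > 13 → no swap
j=2: A[2]=3 ≤ 13 → i=1, swap A[1],A[2] → 1 3 15 14 12 4 10 13
j=3: A[3]=14 > 13 → no swap
j=4: A[4]=12 ≤ 13 → i=2, swap A[2],A[4] → 1 3 12 14 15 4 10 13
j=5: A[5]=4 ≤ 13 → i=3, swap A[3],A[5] → 1 3 12 4 15 14 10 13
j=6: A[6]=10 ≤ 13 → i=4, swap A[4],A[6] → 1 3 12 4 10 14 15 13
(after j=6) A = 1 3 12 4 10 14 15 13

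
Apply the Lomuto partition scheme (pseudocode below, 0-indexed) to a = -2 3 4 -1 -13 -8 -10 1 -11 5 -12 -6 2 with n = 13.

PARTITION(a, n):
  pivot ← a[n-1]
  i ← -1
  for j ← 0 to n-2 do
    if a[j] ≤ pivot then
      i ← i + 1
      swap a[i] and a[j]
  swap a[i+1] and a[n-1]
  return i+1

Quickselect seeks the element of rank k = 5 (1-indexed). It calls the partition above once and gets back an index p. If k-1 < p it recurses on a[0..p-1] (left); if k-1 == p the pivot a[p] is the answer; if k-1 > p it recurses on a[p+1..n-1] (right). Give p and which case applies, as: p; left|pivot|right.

pivot=2, i=-1
j=0: -2≤2, i=0, swap(0,0) ⇒ -2 3 4 -1 -13 -8 -10 1 -11 5 -12 -6 2
j=1: 3>2, skip
j=2: 4>2, skip
j=3: -1≤2, i=1, swap(1,3) ⇒ -2 -1 4 3 -13 -8 -10 1 -11 5 -12 -6 2
j=4: -13≤2, i=2, swap(2,4) ⇒ -2 -1 -13 3 4 -8 -10 1 -11 5 -12 -6 2
j=5: -8≤2, i=3, swap(3,5) ⇒ -2 -1 -13 -8 4 3 -10 1 -11 5 -12 -6 2
j=6: -10≤2, i=4, swap(4,6) ⇒ -2 -1 -13 -8 -10 3 4 1 -11 5 -12 -6 2
j=7: 1≤2, i=5, swap(5,7) ⇒ -2 -1 -13 -8 -10 1 4 3 -11 5 -12 -6 2
j=8: -11≤2, i=6, swap(6,8) ⇒ -2 -1 -13 -8 -10 1 -11 3 4 5 -12 -6 2
j=9: 5>2, skip
j=10: -12≤2, i=7, swap(7,10) ⇒ -2 -1 -13 -8 -10 1 -11 -12 4 5 3 -6 2
j=11: -6≤2, i=8, swap(8,11) ⇒ -2 -1 -13 -8 -10 1 -11 -12 -6 5 3 4 2
swap(9,12) ⇒ -2 -1 -13 -8 -10 1 -11 -12 -6 2 3 4 5; return 9
p = 9; k-1 = 4 < 9 ⇒ left

9; left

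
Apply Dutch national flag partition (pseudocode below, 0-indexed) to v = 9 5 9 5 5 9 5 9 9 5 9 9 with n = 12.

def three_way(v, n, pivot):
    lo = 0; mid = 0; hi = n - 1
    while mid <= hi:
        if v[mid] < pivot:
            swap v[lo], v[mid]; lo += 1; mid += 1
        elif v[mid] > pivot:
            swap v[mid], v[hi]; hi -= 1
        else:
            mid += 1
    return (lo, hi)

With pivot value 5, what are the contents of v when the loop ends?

pivot = 5; lo=0, mid=0, hi=11
v[mid]=9>5: swap v[0],v[11]; hi=10 → 9 5 9 5 5 9 5 9 9 5 9 9
v[mid]=9>5: swap v[0],v[10]; hi=9 → 9 5 9 5 5 9 5 9 9 5 9 9
v[mid]=9>5: swap v[0],v[9]; hi=8 → 5 5 9 5 5 9 5 9 9 9 9 9
v[mid]=5=5: mid=1
v[mid]=5=5: mid=2
v[mid]=9>5: swap v[2],v[8]; hi=7 → 5 5 9 5 5 9 5 9 9 9 9 9
v[mid]=9>5: swap v[2],v[7]; hi=6 → 5 5 9 5 5 9 5 9 9 9 9 9
v[mid]=9>5: swap v[2],v[6]; hi=5 → 5 5 5 5 5 9 9 9 9 9 9 9
v[mid]=5=5: mid=3
v[mid]=5=5: mid=4
v[mid]=5=5: mid=5
v[mid]=9>5: swap v[5],v[5]; hi=4 → 5 5 5 5 5 9 9 9 9 9 9 9
end: lo=0, hi=4; v = 5 5 5 5 5 9 9 9 9 9 9 9

5 5 5 5 5 9 9 9 9 9 9 9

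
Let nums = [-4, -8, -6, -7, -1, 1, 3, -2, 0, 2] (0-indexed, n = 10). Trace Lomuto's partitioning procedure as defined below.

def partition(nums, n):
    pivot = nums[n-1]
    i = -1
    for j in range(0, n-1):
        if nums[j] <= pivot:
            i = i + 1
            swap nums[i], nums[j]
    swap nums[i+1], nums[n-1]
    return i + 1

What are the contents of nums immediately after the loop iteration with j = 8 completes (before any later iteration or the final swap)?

[-4, -8, -6, -7, -1, 1, -2, 0, 3, 2]

pivot=2, i=-1
j=0: -4≤2, i=0, swap(0,0) ⇒ [-4, -8, -6, -7, -1, 1, 3, -2, 0, 2]
j=1: -8≤2, i=1, swap(1,1) ⇒ [-4, -8, -6, -7, -1, 1, 3, -2, 0, 2]
j=2: -6≤2, i=2, swap(2,2) ⇒ [-4, -8, -6, -7, -1, 1, 3, -2, 0, 2]
j=3: -7≤2, i=3, swap(3,3) ⇒ [-4, -8, -6, -7, -1, 1, 3, -2, 0, 2]
j=4: -1≤2, i=4, swap(4,4) ⇒ [-4, -8, -6, -7, -1, 1, 3, -2, 0, 2]
j=5: 1≤2, i=5, swap(5,5) ⇒ [-4, -8, -6, -7, -1, 1, 3, -2, 0, 2]
j=6: 3>2, skip
j=7: -2≤2, i=6, swap(6,7) ⇒ [-4, -8, -6, -7, -1, 1, -2, 3, 0, 2]
j=8: 0≤2, i=7, swap(7,8) ⇒ [-4, -8, -6, -7, -1, 1, -2, 0, 3, 2]
(after j=8) nums = [-4, -8, -6, -7, -1, 1, -2, 0, 3, 2]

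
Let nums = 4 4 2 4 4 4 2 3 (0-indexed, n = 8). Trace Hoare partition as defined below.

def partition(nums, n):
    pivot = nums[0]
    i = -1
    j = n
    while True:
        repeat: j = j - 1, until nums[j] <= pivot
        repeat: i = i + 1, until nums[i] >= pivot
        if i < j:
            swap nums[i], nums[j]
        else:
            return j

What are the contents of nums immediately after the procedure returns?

3 2 2 4 4 4 4 4

pivot=4
j stops at 7 (3), i stops at 0 (4); swap ⇒ 3 4 2 4 4 4 2 4
j stops at 6 (2), i stops at 1 (4); swap ⇒ 3 2 2 4 4 4 4 4
j stops at 5 (4), i stops at 3 (4); swap ⇒ 3 2 2 4 4 4 4 4
j stops at 4, i stops at 4; i≥j ⇒ return 4. nums=3 2 2 4 4 4 4 4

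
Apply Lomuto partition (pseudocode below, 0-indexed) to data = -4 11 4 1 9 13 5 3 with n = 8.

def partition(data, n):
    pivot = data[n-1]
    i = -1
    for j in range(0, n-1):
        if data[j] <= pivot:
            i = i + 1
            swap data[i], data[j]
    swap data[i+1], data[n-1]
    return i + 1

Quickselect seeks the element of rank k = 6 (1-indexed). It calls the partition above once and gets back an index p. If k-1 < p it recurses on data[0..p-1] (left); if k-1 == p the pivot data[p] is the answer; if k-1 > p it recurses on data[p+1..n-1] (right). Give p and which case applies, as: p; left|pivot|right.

pivot=3, i=-1
j=0: -4≤3, i=0, swap(0,0) ⇒ -4 11 4 1 9 13 5 3
j=1: 11>3, skip
j=2: 4>3, skip
j=3: 1≤3, i=1, swap(1,3) ⇒ -4 1 4 11 9 13 5 3
j=4: 9>3, skip
j=5: 13>3, skip
j=6: 5>3, skip
swap(2,7) ⇒ -4 1 3 11 9 13 5 4; return 2
p = 2; k-1 = 5 > 2 ⇒ right

2; right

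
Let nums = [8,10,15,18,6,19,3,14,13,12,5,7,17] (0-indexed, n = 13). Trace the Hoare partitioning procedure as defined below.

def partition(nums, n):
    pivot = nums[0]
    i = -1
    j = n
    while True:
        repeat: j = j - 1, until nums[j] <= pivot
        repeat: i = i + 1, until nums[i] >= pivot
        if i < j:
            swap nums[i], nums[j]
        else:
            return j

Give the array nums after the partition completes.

[7,5,3,6,18,19,15,14,13,12,10,8,17]

pivot = nums[0] = 8; i = -1, j = 13
j→11 (nums[11]=7≤8), i→0 (nums[0]=8≥8); i<j, swap → [7,10,15,18,6,19,3,14,13,12,5,8,17]
j→10 (nums[10]=5≤8), i→1 (nums[1]=10≥8); i<j, swap → [7,5,15,18,6,19,3,14,13,12,10,8,17]
j→6 (nums[6]=3≤8), i→2 (nums[2]=15≥8); i<j, swap → [7,5,3,18,6,19,15,14,13,12,10,8,17]
j→4 (nums[4]=6≤8), i→3 (nums[3]=18≥8); i<j, swap → [7,5,3,6,18,19,15,14,13,12,10,8,17]
j→3, i→4; i≥j, return j=3. nums = [7,5,3,6,18,19,15,14,13,12,10,8,17]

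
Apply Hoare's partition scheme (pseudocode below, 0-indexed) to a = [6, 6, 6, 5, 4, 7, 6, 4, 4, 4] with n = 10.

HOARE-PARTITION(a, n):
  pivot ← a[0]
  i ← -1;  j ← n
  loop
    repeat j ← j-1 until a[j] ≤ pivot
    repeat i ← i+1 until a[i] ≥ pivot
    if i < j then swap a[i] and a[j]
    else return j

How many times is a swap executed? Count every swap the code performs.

pivot = a[0] = 6; i = -1, j = 10
j→9 (a[9]=4≤6), i→0 (a[0]=6≥6); i<j, swap → [4, 6, 6, 5, 4, 7, 6, 4, 4, 6]
j→8 (a[8]=4≤6), i→1 (a[1]=6≥6); i<j, swap → [4, 4, 6, 5, 4, 7, 6, 4, 6, 6]
j→7 (a[7]=4≤6), i→2 (a[2]=6≥6); i<j, swap → [4, 4, 4, 5, 4, 7, 6, 6, 6, 6]
j→6 (a[6]=6≤6), i→5 (a[5]=7≥6); i<j, swap → [4, 4, 4, 5, 4, 6, 7, 6, 6, 6]
j→5, i→6; i≥j, return j=5. a = [4, 4, 4, 5, 4, 6, 7, 6, 6, 6]

4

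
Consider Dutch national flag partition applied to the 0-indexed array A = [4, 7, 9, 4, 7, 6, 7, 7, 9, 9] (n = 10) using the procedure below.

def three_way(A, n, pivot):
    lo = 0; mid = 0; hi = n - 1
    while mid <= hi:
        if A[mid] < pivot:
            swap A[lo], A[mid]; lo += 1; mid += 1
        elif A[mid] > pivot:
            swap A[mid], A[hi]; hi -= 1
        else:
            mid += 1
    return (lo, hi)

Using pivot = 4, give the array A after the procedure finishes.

lo=0 mid=0 hi=9
4=4: mid=1
7>4: swap(1,9), hi=8 ⇒ [4, 9, 9, 4, 7, 6, 7, 7, 9, 7]
9>4: swap(1,8), hi=7 ⇒ [4, 9, 9, 4, 7, 6, 7, 7, 9, 7]
9>4: swap(1,7), hi=6 ⇒ [4, 7, 9, 4, 7, 6, 7, 9, 9, 7]
7>4: swap(1,6), hi=5 ⇒ [4, 7, 9, 4, 7, 6, 7, 9, 9, 7]
7>4: swap(1,5), hi=4 ⇒ [4, 6, 9, 4, 7, 7, 7, 9, 9, 7]
6>4: swap(1,4), hi=3 ⇒ [4, 7, 9, 4, 6, 7, 7, 9, 9, 7]
7>4: swap(1,3), hi=2 ⇒ [4, 4, 9, 7, 6, 7, 7, 9, 9, 7]
4=4: mid=2
9>4: swap(2,2), hi=1 ⇒ [4, 4, 9, 7, 6, 7, 7, 9, 9, 7]
done. lo=0 hi=1; A=[4, 4, 9, 7, 6, 7, 7, 9, 9, 7]

[4, 4, 9, 7, 6, 7, 7, 9, 9, 7]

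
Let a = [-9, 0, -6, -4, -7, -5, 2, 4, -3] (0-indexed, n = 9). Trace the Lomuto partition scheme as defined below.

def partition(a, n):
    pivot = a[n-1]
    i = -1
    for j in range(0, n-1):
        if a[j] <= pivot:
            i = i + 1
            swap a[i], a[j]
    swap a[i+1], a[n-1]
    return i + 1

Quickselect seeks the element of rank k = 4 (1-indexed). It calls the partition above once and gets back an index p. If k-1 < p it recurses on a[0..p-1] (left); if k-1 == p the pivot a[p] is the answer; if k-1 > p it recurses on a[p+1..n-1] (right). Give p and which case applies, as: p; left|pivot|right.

5; left

pivot=-3, i=-1
j=0: -9≤-3, i=0, swap(0,0) ⇒ [-9, 0, -6, -4, -7, -5, 2, 4, -3]
j=1: 0>-3, skip
j=2: -6≤-3, i=1, swap(1,2) ⇒ [-9, -6, 0, -4, -7, -5, 2, 4, -3]
j=3: -4≤-3, i=2, swap(2,3) ⇒ [-9, -6, -4, 0, -7, -5, 2, 4, -3]
j=4: -7≤-3, i=3, swap(3,4) ⇒ [-9, -6, -4, -7, 0, -5, 2, 4, -3]
j=5: -5≤-3, i=4, swap(4,5) ⇒ [-9, -6, -4, -7, -5, 0, 2, 4, -3]
j=6: 2>-3, skip
j=7: 4>-3, skip
swap(5,8) ⇒ [-9, -6, -4, -7, -5, -3, 2, 4, 0]; return 5
p = 5; k-1 = 3 < 5 ⇒ left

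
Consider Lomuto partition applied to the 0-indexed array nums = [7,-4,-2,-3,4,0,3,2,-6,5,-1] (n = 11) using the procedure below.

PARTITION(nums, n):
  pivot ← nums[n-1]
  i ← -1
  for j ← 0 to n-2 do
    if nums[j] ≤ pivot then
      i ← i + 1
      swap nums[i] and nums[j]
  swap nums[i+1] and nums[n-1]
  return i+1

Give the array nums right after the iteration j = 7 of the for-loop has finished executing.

pivot = nums[10] = -1; i = -1
j=0: nums[0]=7 > -1 → no swap
j=1: nums[1]=-4 ≤ -1 → i=0, swap nums[0],nums[1] → [-4,7,-2,-3,4,0,3,2,-6,5,-1]
j=2: nums[2]=-2 ≤ -1 → i=1, swap nums[1],nums[2] → [-4,-2,7,-3,4,0,3,2,-6,5,-1]
j=3: nums[3]=-3 ≤ -1 → i=2, swap nums[2],nums[3] → [-4,-2,-3,7,4,0,3,2,-6,5,-1]
j=4: nums[4]=4 > -1 → no swap
j=5: nums[5]=0 > -1 → no swap
j=6: nums[6]=3 > -1 → no swap
j=7: nums[7]=2 > -1 → no swap
(after j=7) nums = [-4,-2,-3,7,4,0,3,2,-6,5,-1]

[-4,-2,-3,7,4,0,3,2,-6,5,-1]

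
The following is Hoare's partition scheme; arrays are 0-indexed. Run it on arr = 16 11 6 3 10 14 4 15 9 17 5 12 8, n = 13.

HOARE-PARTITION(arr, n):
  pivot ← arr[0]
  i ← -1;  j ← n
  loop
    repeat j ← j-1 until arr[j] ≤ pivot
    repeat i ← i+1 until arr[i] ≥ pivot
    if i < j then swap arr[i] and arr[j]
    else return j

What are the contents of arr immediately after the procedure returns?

pivot = arr[0] = 16; i = -1, j = 13
j→12 (arr[12]=8≤16), i→0 (arr[0]=16≥16); i<j, swap → 8 11 6 3 10 14 4 15 9 17 5 12 16
j→11 (arr[11]=12≤16), i→9 (arr[9]=17≥16); i<j, swap → 8 11 6 3 10 14 4 15 9 12 5 17 16
j→10, i→11; i≥j, return j=10. arr = 8 11 6 3 10 14 4 15 9 12 5 17 16

8 11 6 3 10 14 4 15 9 12 5 17 16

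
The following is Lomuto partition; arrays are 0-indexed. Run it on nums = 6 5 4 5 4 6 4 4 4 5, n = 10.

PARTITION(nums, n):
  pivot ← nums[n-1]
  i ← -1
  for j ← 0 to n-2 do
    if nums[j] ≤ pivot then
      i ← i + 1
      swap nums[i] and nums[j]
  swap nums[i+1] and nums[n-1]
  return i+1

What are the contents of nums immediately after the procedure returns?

pivot=5, i=-1
j=0: 6>5, skip
j=1: 5≤5, i=0, swap(0,1) ⇒ 5 6 4 5 4 6 4 4 4 5
j=2: 4≤5, i=1, swap(1,2) ⇒ 5 4 6 5 4 6 4 4 4 5
j=3: 5≤5, i=2, swap(2,3) ⇒ 5 4 5 6 4 6 4 4 4 5
j=4: 4≤5, i=3, swap(3,4) ⇒ 5 4 5 4 6 6 4 4 4 5
j=5: 6>5, skip
j=6: 4≤5, i=4, swap(4,6) ⇒ 5 4 5 4 4 6 6 4 4 5
j=7: 4≤5, i=5, swap(5,7) ⇒ 5 4 5 4 4 4 6 6 4 5
j=8: 4≤5, i=6, swap(6,8) ⇒ 5 4 5 4 4 4 4 6 6 5
swap(7,9) ⇒ 5 4 5 4 4 4 4 5 6 6; return 7

5 4 5 4 4 4 4 5 6 6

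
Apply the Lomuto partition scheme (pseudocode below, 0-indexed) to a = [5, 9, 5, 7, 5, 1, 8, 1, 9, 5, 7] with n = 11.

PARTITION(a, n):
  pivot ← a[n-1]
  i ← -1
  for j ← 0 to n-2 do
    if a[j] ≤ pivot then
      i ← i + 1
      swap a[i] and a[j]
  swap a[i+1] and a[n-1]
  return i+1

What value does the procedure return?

7

pivot = a[10] = 7; i = -1
j=0: a[0]=5 ≤ 7 → i=0, swap a[0],a[0] (no change) → [5, 9, 5, 7, 5, 1, 8, 1, 9, 5, 7]
j=1: a[1]=9 > 7 → no swap
j=2: a[2]=5 ≤ 7 → i=1, swap a[1],a[2] → [5, 5, 9, 7, 5, 1, 8, 1, 9, 5, 7]
j=3: a[3]=7 ≤ 7 → i=2, swap a[2],a[3] → [5, 5, 7, 9, 5, 1, 8, 1, 9, 5, 7]
j=4: a[4]=5 ≤ 7 → i=3, swap a[3],a[4] → [5, 5, 7, 5, 9, 1, 8, 1, 9, 5, 7]
j=5: a[5]=1 ≤ 7 → i=4, swap a[4],a[5] → [5, 5, 7, 5, 1, 9, 8, 1, 9, 5, 7]
j=6: a[6]=8 > 7 → no swap
j=7: a[7]=1 ≤ 7 → i=5, swap a[5],a[7] → [5, 5, 7, 5, 1, 1, 8, 9, 9, 5, 7]
j=8: a[8]=9 > 7 → no swap
j=9: a[9]=5 ≤ 7 → i=6, swap a[6],a[9] → [5, 5, 7, 5, 1, 1, 5, 9, 9, 8, 7]
final swap a[7],a[10] → [5, 5, 7, 5, 1, 1, 5, 7, 9, 8, 9]; return 7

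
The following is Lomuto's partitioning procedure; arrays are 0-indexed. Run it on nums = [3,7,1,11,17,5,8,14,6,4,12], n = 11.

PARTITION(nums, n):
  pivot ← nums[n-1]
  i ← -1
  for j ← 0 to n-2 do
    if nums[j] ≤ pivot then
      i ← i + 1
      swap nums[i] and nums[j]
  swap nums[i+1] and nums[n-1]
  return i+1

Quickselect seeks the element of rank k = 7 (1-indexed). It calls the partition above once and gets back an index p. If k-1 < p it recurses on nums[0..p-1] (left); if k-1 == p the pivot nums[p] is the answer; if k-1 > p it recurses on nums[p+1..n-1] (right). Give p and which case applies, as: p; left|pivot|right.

8; left

pivot = nums[10] = 12; i = -1
j=0: nums[0]=3 ≤ 12 → i=0, swap nums[0],nums[0] (no change) → [3,7,1,11,17,5,8,14,6,4,12]
j=1: nums[1]=7 ≤ 12 → i=1, swap nums[1],nums[1] (no change) → [3,7,1,11,17,5,8,14,6,4,12]
j=2: nums[2]=1 ≤ 12 → i=2, swap nums[2],nums[2] (no change) → [3,7,1,11,17,5,8,14,6,4,12]
j=3: nums[3]=11 ≤ 12 → i=3, swap nums[3],nums[3] (no change) → [3,7,1,11,17,5,8,14,6,4,12]
j=4: nums[4]=17 > 12 → no swap
j=5: nums[5]=5 ≤ 12 → i=4, swap nums[4],nums[5] → [3,7,1,11,5,17,8,14,6,4,12]
j=6: nums[6]=8 ≤ 12 → i=5, swap nums[5],nums[6] → [3,7,1,11,5,8,17,14,6,4,12]
j=7: nums[7]=14 > 12 → no swap
j=8: nums[8]=6 ≤ 12 → i=6, swap nums[6],nums[8] → [3,7,1,11,5,8,6,14,17,4,12]
j=9: nums[9]=4 ≤ 12 → i=7, swap nums[7],nums[9] → [3,7,1,11,5,8,6,4,17,14,12]
final swap nums[8],nums[10] → [3,7,1,11,5,8,6,4,12,14,17]; return 8
p = 8; k-1 = 6 < 8 ⇒ left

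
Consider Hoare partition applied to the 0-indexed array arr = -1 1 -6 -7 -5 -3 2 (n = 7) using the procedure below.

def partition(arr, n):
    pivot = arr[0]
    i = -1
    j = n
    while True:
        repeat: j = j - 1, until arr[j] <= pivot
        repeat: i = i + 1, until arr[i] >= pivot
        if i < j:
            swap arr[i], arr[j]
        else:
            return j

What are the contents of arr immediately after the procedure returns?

pivot = arr[0] = -1; i = -1, j = 7
j→5 (arr[5]=-3≤-1), i→0 (arr[0]=-1≥-1); i<j, swap → -3 1 -6 -7 -5 -1 2
j→4 (arr[4]=-5≤-1), i→1 (arr[1]=1≥-1); i<j, swap → -3 -5 -6 -7 1 -1 2
j→3, i→4; i≥j, return j=3. arr = -3 -5 -6 -7 1 -1 2

-3 -5 -6 -7 1 -1 2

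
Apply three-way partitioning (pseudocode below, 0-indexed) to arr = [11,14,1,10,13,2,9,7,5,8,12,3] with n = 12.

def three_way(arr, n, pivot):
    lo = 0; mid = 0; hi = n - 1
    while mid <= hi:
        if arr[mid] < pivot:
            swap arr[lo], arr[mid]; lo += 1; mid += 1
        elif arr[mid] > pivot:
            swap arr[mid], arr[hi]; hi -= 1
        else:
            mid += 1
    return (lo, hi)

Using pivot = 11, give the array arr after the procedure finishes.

pivot = 11; lo=0, mid=0, hi=11
arr[mid]=11=11: mid=1
arr[mid]=14>11: swap arr[1],arr[11]; hi=10 → [11,3,1,10,13,2,9,7,5,8,12,14]
arr[mid]=3<11: swap arr[0],arr[1]; lo=1,mid=2 → [3,11,1,10,13,2,9,7,5,8,12,14]
arr[mid]=1<11: swap arr[1],arr[2]; lo=2,mid=3 → [3,1,11,10,13,2,9,7,5,8,12,14]
arr[mid]=10<11: swap arr[2],arr[3]; lo=3,mid=4 → [3,1,10,11,13,2,9,7,5,8,12,14]
arr[mid]=13>11: swap arr[4],arr[10]; hi=9 → [3,1,10,11,12,2,9,7,5,8,13,14]
arr[mid]=12>11: swap arr[4],arr[9]; hi=8 → [3,1,10,11,8,2,9,7,5,12,13,14]
arr[mid]=8<11: swap arr[3],arr[4]; lo=4,mid=5 → [3,1,10,8,11,2,9,7,5,12,13,14]
arr[mid]=2<11: swap arr[4],arr[5]; lo=5,mid=6 → [3,1,10,8,2,11,9,7,5,12,13,14]
arr[mid]=9<11: swap arr[5],arr[6]; lo=6,mid=7 → [3,1,10,8,2,9,11,7,5,12,13,14]
arr[mid]=7<11: swap arr[6],arr[7]; lo=7,mid=8 → [3,1,10,8,2,9,7,11,5,12,13,14]
arr[mid]=5<11: swap arr[7],arr[8]; lo=8,mid=9 → [3,1,10,8,2,9,7,5,11,12,13,14]
end: lo=8, hi=8; arr = [3,1,10,8,2,9,7,5,11,12,13,14]

[3,1,10,8,2,9,7,5,11,12,13,14]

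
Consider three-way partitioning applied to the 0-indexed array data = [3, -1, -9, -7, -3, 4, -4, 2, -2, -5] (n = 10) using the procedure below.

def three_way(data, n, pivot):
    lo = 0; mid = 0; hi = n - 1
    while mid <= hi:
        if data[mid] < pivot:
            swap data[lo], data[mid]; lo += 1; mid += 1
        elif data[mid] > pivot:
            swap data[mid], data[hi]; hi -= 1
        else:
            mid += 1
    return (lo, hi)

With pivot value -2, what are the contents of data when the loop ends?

[-5, -9, -7, -3, -4, -2, 2, 4, -1, 3]

pivot = -2; lo=0, mid=0, hi=9
data[mid]=3>-2: swap data[0],data[9]; hi=8 → [-5, -1, -9, -7, -3, 4, -4, 2, -2, 3]
data[mid]=-5<-2: swap data[0],data[0]; lo=1,mid=1 → [-5, -1, -9, -7, -3, 4, -4, 2, -2, 3]
data[mid]=-1>-2: swap data[1],data[8]; hi=7 → [-5, -2, -9, -7, -3, 4, -4, 2, -1, 3]
data[mid]=-2=-2: mid=2
data[mid]=-9<-2: swap data[1],data[2]; lo=2,mid=3 → [-5, -9, -2, -7, -3, 4, -4, 2, -1, 3]
data[mid]=-7<-2: swap data[2],data[3]; lo=3,mid=4 → [-5, -9, -7, -2, -3, 4, -4, 2, -1, 3]
data[mid]=-3<-2: swap data[3],data[4]; lo=4,mid=5 → [-5, -9, -7, -3, -2, 4, -4, 2, -1, 3]
data[mid]=4>-2: swap data[5],data[7]; hi=6 → [-5, -9, -7, -3, -2, 2, -4, 4, -1, 3]
data[mid]=2>-2: swap data[5],data[6]; hi=5 → [-5, -9, -7, -3, -2, -4, 2, 4, -1, 3]
data[mid]=-4<-2: swap data[4],data[5]; lo=5,mid=6 → [-5, -9, -7, -3, -4, -2, 2, 4, -1, 3]
end: lo=5, hi=5; data = [-5, -9, -7, -3, -4, -2, 2, 4, -1, 3]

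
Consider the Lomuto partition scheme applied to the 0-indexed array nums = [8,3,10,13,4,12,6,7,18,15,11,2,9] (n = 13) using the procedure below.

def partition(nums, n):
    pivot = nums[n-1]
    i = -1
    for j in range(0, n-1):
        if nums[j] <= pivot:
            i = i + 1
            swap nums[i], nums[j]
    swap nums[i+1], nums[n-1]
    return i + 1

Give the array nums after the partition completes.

pivot=9, i=-1
j=0: 8≤9, i=0, swap(0,0) ⇒ [8,3,10,13,4,12,6,7,18,15,11,2,9]
j=1: 3≤9, i=1, swap(1,1) ⇒ [8,3,10,13,4,12,6,7,18,15,11,2,9]
j=2: 10>9, skip
j=3: 13>9, skip
j=4: 4≤9, i=2, swap(2,4) ⇒ [8,3,4,13,10,12,6,7,18,15,11,2,9]
j=5: 12>9, skip
j=6: 6≤9, i=3, swap(3,6) ⇒ [8,3,4,6,10,12,13,7,18,15,11,2,9]
j=7: 7≤9, i=4, swap(4,7) ⇒ [8,3,4,6,7,12,13,10,18,15,11,2,9]
j=8: 18>9, skip
j=9: 15>9, skip
j=10: 11>9, skip
j=11: 2≤9, i=5, swap(5,11) ⇒ [8,3,4,6,7,2,13,10,18,15,11,12,9]
swap(6,12) ⇒ [8,3,4,6,7,2,9,10,18,15,11,12,13]; return 6

[8,3,4,6,7,2,9,10,18,15,11,12,13]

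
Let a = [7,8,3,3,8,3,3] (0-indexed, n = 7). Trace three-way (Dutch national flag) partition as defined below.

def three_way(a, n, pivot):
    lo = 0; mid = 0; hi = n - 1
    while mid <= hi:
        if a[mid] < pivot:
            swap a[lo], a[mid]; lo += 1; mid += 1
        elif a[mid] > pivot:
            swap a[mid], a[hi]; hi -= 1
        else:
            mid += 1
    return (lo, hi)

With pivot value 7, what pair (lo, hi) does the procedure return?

pivot = 7; lo=0, mid=0, hi=6
a[mid]=7=7: mid=1
a[mid]=8>7: swap a[1],a[6]; hi=5 → [7,3,3,3,8,3,8]
a[mid]=3<7: swap a[0],a[1]; lo=1,mid=2 → [3,7,3,3,8,3,8]
a[mid]=3<7: swap a[1],a[2]; lo=2,mid=3 → [3,3,7,3,8,3,8]
a[mid]=3<7: swap a[2],a[3]; lo=3,mid=4 → [3,3,3,7,8,3,8]
a[mid]=8>7: swap a[4],a[5]; hi=4 → [3,3,3,7,3,8,8]
a[mid]=3<7: swap a[3],a[4]; lo=4,mid=5 → [3,3,3,3,7,8,8]
end: lo=4, hi=4; a = [3,3,3,3,7,8,8]

(4, 4)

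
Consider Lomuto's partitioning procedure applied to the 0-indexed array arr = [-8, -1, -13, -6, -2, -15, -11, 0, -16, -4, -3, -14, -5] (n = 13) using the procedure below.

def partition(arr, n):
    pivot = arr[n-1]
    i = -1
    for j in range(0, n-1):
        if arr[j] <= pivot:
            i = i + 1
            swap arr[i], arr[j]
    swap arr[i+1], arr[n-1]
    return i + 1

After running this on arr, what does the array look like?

pivot=-5, i=-1
j=0: -8≤-5, i=0, swap(0,0) ⇒ [-8, -1, -13, -6, -2, -15, -11, 0, -16, -4, -3, -14, -5]
j=1: -1>-5, skip
j=2: -13≤-5, i=1, swap(1,2) ⇒ [-8, -13, -1, -6, -2, -15, -11, 0, -16, -4, -3, -14, -5]
j=3: -6≤-5, i=2, swap(2,3) ⇒ [-8, -13, -6, -1, -2, -15, -11, 0, -16, -4, -3, -14, -5]
j=4: -2>-5, skip
j=5: -15≤-5, i=3, swap(3,5) ⇒ [-8, -13, -6, -15, -2, -1, -11, 0, -16, -4, -3, -14, -5]
j=6: -11≤-5, i=4, swap(4,6) ⇒ [-8, -13, -6, -15, -11, -1, -2, 0, -16, -4, -3, -14, -5]
j=7: 0>-5, skip
j=8: -16≤-5, i=5, swap(5,8) ⇒ [-8, -13, -6, -15, -11, -16, -2, 0, -1, -4, -3, -14, -5]
j=9: -4>-5, skip
j=10: -3>-5, skip
j=11: -14≤-5, i=6, swap(6,11) ⇒ [-8, -13, -6, -15, -11, -16, -14, 0, -1, -4, -3, -2, -5]
swap(7,12) ⇒ [-8, -13, -6, -15, -11, -16, -14, -5, -1, -4, -3, -2, 0]; return 7

[-8, -13, -6, -15, -11, -16, -14, -5, -1, -4, -3, -2, 0]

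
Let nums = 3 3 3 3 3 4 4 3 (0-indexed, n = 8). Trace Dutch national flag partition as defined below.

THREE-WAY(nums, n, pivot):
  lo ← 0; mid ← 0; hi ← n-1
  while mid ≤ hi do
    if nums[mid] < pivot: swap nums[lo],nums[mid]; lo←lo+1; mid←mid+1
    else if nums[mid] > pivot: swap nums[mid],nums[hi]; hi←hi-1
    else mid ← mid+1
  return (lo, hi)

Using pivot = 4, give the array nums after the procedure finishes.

3 3 3 3 3 3 4 4

lo=0 mid=0 hi=7
3<4: swap(0,0), lo=1 mid=1 ⇒ 3 3 3 3 3 4 4 3
3<4: swap(1,1), lo=2 mid=2 ⇒ 3 3 3 3 3 4 4 3
3<4: swap(2,2), lo=3 mid=3 ⇒ 3 3 3 3 3 4 4 3
3<4: swap(3,3), lo=4 mid=4 ⇒ 3 3 3 3 3 4 4 3
3<4: swap(4,4), lo=5 mid=5 ⇒ 3 3 3 3 3 4 4 3
4=4: mid=6
4=4: mid=7
3<4: swap(5,7), lo=6 mid=8 ⇒ 3 3 3 3 3 3 4 4
done. lo=6 hi=7; nums=3 3 3 3 3 3 4 4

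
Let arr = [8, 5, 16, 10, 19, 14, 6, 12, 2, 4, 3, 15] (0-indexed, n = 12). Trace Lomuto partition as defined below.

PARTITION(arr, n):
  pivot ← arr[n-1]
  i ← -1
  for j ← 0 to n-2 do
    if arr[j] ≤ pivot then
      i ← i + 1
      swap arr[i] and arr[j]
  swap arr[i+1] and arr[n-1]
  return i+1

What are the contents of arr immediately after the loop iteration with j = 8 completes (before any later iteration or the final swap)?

[8, 5, 10, 14, 6, 12, 2, 16, 19, 4, 3, 15]

pivot = arr[11] = 15; i = -1
j=0: arr[0]=8 ≤ 15 → i=0, swap arr[0],arr[0] (no change) → [8, 5, 16, 10, 19, 14, 6, 12, 2, 4, 3, 15]
j=1: arr[1]=5 ≤ 15 → i=1, swap arr[1],arr[1] (no change) → [8, 5, 16, 10, 19, 14, 6, 12, 2, 4, 3, 15]
j=2: arr[2]=16 > 15 → no swap
j=3: arr[3]=10 ≤ 15 → i=2, swap arr[2],arr[3] → [8, 5, 10, 16, 19, 14, 6, 12, 2, 4, 3, 15]
j=4: arr[4]=19 > 15 → no swap
j=5: arr[5]=14 ≤ 15 → i=3, swap arr[3],arr[5] → [8, 5, 10, 14, 19, 16, 6, 12, 2, 4, 3, 15]
j=6: arr[6]=6 ≤ 15 → i=4, swap arr[4],arr[6] → [8, 5, 10, 14, 6, 16, 19, 12, 2, 4, 3, 15]
j=7: arr[7]=12 ≤ 15 → i=5, swap arr[5],arr[7] → [8, 5, 10, 14, 6, 12, 19, 16, 2, 4, 3, 15]
j=8: arr[8]=2 ≤ 15 → i=6, swap arr[6],arr[8] → [8, 5, 10, 14, 6, 12, 2, 16, 19, 4, 3, 15]
(after j=8) arr = [8, 5, 10, 14, 6, 12, 2, 16, 19, 4, 3, 15]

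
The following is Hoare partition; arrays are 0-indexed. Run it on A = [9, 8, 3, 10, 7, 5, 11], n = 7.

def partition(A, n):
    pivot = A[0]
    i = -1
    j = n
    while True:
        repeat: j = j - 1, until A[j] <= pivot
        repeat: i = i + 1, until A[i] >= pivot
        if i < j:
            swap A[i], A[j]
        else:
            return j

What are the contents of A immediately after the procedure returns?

[5, 8, 3, 7, 10, 9, 11]

pivot = A[0] = 9; i = -1, j = 7
j→5 (A[5]=5≤9), i→0 (A[0]=9≥9); i<j, swap → [5, 8, 3, 10, 7, 9, 11]
j→4 (A[4]=7≤9), i→3 (A[3]=10≥9); i<j, swap → [5, 8, 3, 7, 10, 9, 11]
j→3, i→4; i≥j, return j=3. A = [5, 8, 3, 7, 10, 9, 11]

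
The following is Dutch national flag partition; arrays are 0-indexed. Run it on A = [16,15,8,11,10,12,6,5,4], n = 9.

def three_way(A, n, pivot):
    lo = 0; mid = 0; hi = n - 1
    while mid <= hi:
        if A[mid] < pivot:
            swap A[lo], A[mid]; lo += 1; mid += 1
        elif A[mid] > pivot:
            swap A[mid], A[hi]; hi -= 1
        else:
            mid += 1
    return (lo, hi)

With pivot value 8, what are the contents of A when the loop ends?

[4,5,6,8,12,10,11,15,16]

pivot = 8; lo=0, mid=0, hi=8
A[mid]=16>8: swap A[0],A[8]; hi=7 → [4,15,8,11,10,12,6,5,16]
A[mid]=4<8: swap A[0],A[0]; lo=1,mid=1 → [4,15,8,11,10,12,6,5,16]
A[mid]=15>8: swap A[1],A[7]; hi=6 → [4,5,8,11,10,12,6,15,16]
A[mid]=5<8: swap A[1],A[1]; lo=2,mid=2 → [4,5,8,11,10,12,6,15,16]
A[mid]=8=8: mid=3
A[mid]=11>8: swap A[3],A[6]; hi=5 → [4,5,8,6,10,12,11,15,16]
A[mid]=6<8: swap A[2],A[3]; lo=3,mid=4 → [4,5,6,8,10,12,11,15,16]
A[mid]=10>8: swap A[4],A[5]; hi=4 → [4,5,6,8,12,10,11,15,16]
A[mid]=12>8: swap A[4],A[4]; hi=3 → [4,5,6,8,12,10,11,15,16]
end: lo=3, hi=3; A = [4,5,6,8,12,10,11,15,16]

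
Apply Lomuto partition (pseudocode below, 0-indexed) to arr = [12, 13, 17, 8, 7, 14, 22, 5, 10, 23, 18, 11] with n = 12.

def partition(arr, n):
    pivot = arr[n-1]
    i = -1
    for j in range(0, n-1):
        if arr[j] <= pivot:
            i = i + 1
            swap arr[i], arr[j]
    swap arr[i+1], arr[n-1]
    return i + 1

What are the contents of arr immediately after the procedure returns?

pivot = arr[11] = 11; i = -1
j=0: arr[0]=12 > 11 → no swap
j=1: arr[1]=13 > 11 → no swap
j=2: arr[2]=17 > 11 → no swap
j=3: arr[3]=8 ≤ 11 → i=0, swap arr[0],arr[3] → [8, 13, 17, 12, 7, 14, 22, 5, 10, 23, 18, 11]
j=4: arr[4]=7 ≤ 11 → i=1, swap arr[1],arr[4] → [8, 7, 17, 12, 13, 14, 22, 5, 10, 23, 18, 11]
j=5: arr[5]=14 > 11 → no swap
j=6: arr[6]=22 > 11 → no swap
j=7: arr[7]=5 ≤ 11 → i=2, swap arr[2],arr[7] → [8, 7, 5, 12, 13, 14, 22, 17, 10, 23, 18, 11]
j=8: arr[8]=10 ≤ 11 → i=3, swap arr[3],arr[8] → [8, 7, 5, 10, 13, 14, 22, 17, 12, 23, 18, 11]
j=9: arr[9]=23 > 11 → no swap
j=10: arr[10]=18 > 11 → no swap
final swap arr[4],arr[11] → [8, 7, 5, 10, 11, 14, 22, 17, 12, 23, 18, 13]; return 4

[8, 7, 5, 10, 11, 14, 22, 17, 12, 23, 18, 13]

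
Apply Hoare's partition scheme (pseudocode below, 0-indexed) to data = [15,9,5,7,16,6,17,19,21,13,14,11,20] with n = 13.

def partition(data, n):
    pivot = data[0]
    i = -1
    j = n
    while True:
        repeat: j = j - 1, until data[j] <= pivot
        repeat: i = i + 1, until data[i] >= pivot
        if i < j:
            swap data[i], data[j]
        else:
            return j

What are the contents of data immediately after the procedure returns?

[11,9,5,7,14,6,13,19,21,17,16,15,20]

pivot=15
j stops at 11 (11), i stops at 0 (15); swap ⇒ [11,9,5,7,16,6,17,19,21,13,14,15,20]
j stops at 10 (14), i stops at 4 (16); swap ⇒ [11,9,5,7,14,6,17,19,21,13,16,15,20]
j stops at 9 (13), i stops at 6 (17); swap ⇒ [11,9,5,7,14,6,13,19,21,17,16,15,20]
j stops at 6, i stops at 7; i≥j ⇒ return 6. data=[11,9,5,7,14,6,13,19,21,17,16,15,20]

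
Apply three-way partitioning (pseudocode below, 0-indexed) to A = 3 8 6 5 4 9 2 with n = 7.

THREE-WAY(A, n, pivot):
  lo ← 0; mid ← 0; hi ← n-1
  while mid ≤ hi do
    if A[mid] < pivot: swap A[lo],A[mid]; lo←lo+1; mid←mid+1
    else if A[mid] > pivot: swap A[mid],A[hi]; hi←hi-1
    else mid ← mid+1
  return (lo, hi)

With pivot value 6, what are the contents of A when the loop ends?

pivot = 6; lo=0, mid=0, hi=6
A[mid]=3<6: swap A[0],A[0]; lo=1,mid=1 → 3 8 6 5 4 9 2
A[mid]=8>6: swap A[1],A[6]; hi=5 → 3 2 6 5 4 9 8
A[mid]=2<6: swap A[1],A[1]; lo=2,mid=2 → 3 2 6 5 4 9 8
A[mid]=6=6: mid=3
A[mid]=5<6: swap A[2],A[3]; lo=3,mid=4 → 3 2 5 6 4 9 8
A[mid]=4<6: swap A[3],A[4]; lo=4,mid=5 → 3 2 5 4 6 9 8
A[mid]=9>6: swap A[5],A[5]; hi=4 → 3 2 5 4 6 9 8
end: lo=4, hi=4; A = 3 2 5 4 6 9 8

3 2 5 4 6 9 8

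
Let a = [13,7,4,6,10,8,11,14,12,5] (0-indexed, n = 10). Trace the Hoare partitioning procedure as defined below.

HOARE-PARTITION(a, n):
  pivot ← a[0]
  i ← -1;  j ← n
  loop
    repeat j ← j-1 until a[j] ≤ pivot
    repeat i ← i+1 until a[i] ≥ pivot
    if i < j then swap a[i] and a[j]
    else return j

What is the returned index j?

pivot = a[0] = 13; i = -1, j = 10
j→9 (a[9]=5≤13), i→0 (a[0]=13≥13); i<j, swap → [5,7,4,6,10,8,11,14,12,13]
j→8 (a[8]=12≤13), i→7 (a[7]=14≥13); i<j, swap → [5,7,4,6,10,8,11,12,14,13]
j→7, i→8; i≥j, return j=7. a = [5,7,4,6,10,8,11,12,14,13]

7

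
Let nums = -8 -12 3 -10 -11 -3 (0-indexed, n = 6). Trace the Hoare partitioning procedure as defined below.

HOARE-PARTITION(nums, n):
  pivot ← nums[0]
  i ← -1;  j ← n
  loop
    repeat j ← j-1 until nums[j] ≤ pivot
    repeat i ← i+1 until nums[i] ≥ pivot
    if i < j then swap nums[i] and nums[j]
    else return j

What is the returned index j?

pivot=-8
j stops at 4 (-11), i stops at 0 (-8); swap ⇒ -11 -12 3 -10 -8 -3
j stops at 3 (-10), i stops at 2 (3); swap ⇒ -11 -12 -10 3 -8 -3
j stops at 2, i stops at 3; i≥j ⇒ return 2. nums=-11 -12 -10 3 -8 -3

2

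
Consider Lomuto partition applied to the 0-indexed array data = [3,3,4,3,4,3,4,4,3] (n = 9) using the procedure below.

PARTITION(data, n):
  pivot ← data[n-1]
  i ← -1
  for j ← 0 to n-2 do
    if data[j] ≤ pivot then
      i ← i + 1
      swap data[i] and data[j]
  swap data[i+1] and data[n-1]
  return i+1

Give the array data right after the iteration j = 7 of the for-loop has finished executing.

[3,3,3,3,4,4,4,4,3]

pivot=3, i=-1
j=0: 3≤3, i=0, swap(0,0) ⇒ [3,3,4,3,4,3,4,4,3]
j=1: 3≤3, i=1, swap(1,1) ⇒ [3,3,4,3,4,3,4,4,3]
j=2: 4>3, skip
j=3: 3≤3, i=2, swap(2,3) ⇒ [3,3,3,4,4,3,4,4,3]
j=4: 4>3, skip
j=5: 3≤3, i=3, swap(3,5) ⇒ [3,3,3,3,4,4,4,4,3]
j=6: 4>3, skip
j=7: 4>3, skip
(after j=7) data = [3,3,3,3,4,4,4,4,3]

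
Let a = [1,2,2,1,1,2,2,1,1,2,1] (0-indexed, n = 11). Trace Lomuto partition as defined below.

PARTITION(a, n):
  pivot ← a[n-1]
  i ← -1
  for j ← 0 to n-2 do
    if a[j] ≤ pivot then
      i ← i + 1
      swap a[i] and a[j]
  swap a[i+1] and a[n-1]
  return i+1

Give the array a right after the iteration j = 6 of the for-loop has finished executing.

pivot=1, i=-1
j=0: 1≤1, i=0, swap(0,0) ⇒ [1,2,2,1,1,2,2,1,1,2,1]
j=1: 2>1, skip
j=2: 2>1, skip
j=3: 1≤1, i=1, swap(1,3) ⇒ [1,1,2,2,1,2,2,1,1,2,1]
j=4: 1≤1, i=2, swap(2,4) ⇒ [1,1,1,2,2,2,2,1,1,2,1]
j=5: 2>1, skip
j=6: 2>1, skip
(after j=6) a = [1,1,1,2,2,2,2,1,1,2,1]

[1,1,1,2,2,2,2,1,1,2,1]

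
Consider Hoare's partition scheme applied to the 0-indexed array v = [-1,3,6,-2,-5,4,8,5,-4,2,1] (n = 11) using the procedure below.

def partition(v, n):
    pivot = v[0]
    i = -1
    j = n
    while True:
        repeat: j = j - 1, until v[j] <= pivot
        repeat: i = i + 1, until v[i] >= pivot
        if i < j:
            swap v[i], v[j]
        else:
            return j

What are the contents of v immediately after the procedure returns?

pivot = v[0] = -1; i = -1, j = 11
j→8 (v[8]=-4≤-1), i→0 (v[0]=-1≥-1); i<j, swap → [-4,3,6,-2,-5,4,8,5,-1,2,1]
j→4 (v[4]=-5≤-1), i→1 (v[1]=3≥-1); i<j, swap → [-4,-5,6,-2,3,4,8,5,-1,2,1]
j→3 (v[3]=-2≤-1), i→2 (v[2]=6≥-1); i<j, swap → [-4,-5,-2,6,3,4,8,5,-1,2,1]
j→2, i→3; i≥j, return j=2. v = [-4,-5,-2,6,3,4,8,5,-1,2,1]

[-4,-5,-2,6,3,4,8,5,-1,2,1]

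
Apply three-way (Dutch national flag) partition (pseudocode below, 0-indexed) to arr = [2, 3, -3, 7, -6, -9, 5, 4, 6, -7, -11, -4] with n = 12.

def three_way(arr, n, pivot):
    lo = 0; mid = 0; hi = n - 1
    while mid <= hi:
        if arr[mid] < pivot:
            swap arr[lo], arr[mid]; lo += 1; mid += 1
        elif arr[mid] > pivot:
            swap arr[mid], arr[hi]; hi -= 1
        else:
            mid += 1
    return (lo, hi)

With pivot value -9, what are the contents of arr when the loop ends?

pivot = -9; lo=0, mid=0, hi=11
arr[mid]=2>-9: swap arr[0],arr[11]; hi=10 → [-4, 3, -3, 7, -6, -9, 5, 4, 6, -7, -11, 2]
arr[mid]=-4>-9: swap arr[0],arr[10]; hi=9 → [-11, 3, -3, 7, -6, -9, 5, 4, 6, -7, -4, 2]
arr[mid]=-11<-9: swap arr[0],arr[0]; lo=1,mid=1 → [-11, 3, -3, 7, -6, -9, 5, 4, 6, -7, -4, 2]
arr[mid]=3>-9: swap arr[1],arr[9]; hi=8 → [-11, -7, -3, 7, -6, -9, 5, 4, 6, 3, -4, 2]
arr[mid]=-7>-9: swap arr[1],arr[8]; hi=7 → [-11, 6, -3, 7, -6, -9, 5, 4, -7, 3, -4, 2]
arr[mid]=6>-9: swap arr[1],arr[7]; hi=6 → [-11, 4, -3, 7, -6, -9, 5, 6, -7, 3, -4, 2]
arr[mid]=4>-9: swap arr[1],arr[6]; hi=5 → [-11, 5, -3, 7, -6, -9, 4, 6, -7, 3, -4, 2]
arr[mid]=5>-9: swap arr[1],arr[5]; hi=4 → [-11, -9, -3, 7, -6, 5, 4, 6, -7, 3, -4, 2]
arr[mid]=-9=-9: mid=2
arr[mid]=-3>-9: swap arr[2],arr[4]; hi=3 → [-11, -9, -6, 7, -3, 5, 4, 6, -7, 3, -4, 2]
arr[mid]=-6>-9: swap arr[2],arr[3]; hi=2 → [-11, -9, 7, -6, -3, 5, 4, 6, -7, 3, -4, 2]
arr[mid]=7>-9: swap arr[2],arr[2]; hi=1 → [-11, -9, 7, -6, -3, 5, 4, 6, -7, 3, -4, 2]
end: lo=1, hi=1; arr = [-11, -9, 7, -6, -3, 5, 4, 6, -7, 3, -4, 2]

[-11, -9, 7, -6, -3, 5, 4, 6, -7, 3, -4, 2]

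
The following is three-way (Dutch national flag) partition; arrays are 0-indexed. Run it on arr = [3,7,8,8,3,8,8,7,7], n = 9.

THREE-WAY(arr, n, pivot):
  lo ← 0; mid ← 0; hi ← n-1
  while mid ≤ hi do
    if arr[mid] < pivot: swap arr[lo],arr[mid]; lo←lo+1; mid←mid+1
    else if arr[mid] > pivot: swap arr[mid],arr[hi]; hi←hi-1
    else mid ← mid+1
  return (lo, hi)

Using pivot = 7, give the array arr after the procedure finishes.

[3,3,7,7,7,8,8,8,8]

pivot = 7; lo=0, mid=0, hi=8
arr[mid]=3<7: swap arr[0],arr[0]; lo=1,mid=1 → [3,7,8,8,3,8,8,7,7]
arr[mid]=7=7: mid=2
arr[mid]=8>7: swap arr[2],arr[8]; hi=7 → [3,7,7,8,3,8,8,7,8]
arr[mid]=7=7: mid=3
arr[mid]=8>7: swap arr[3],arr[7]; hi=6 → [3,7,7,7,3,8,8,8,8]
arr[mid]=7=7: mid=4
arr[mid]=3<7: swap arr[1],arr[4]; lo=2,mid=5 → [3,3,7,7,7,8,8,8,8]
arr[mid]=8>7: swap arr[5],arr[6]; hi=5 → [3,3,7,7,7,8,8,8,8]
arr[mid]=8>7: swap arr[5],arr[5]; hi=4 → [3,3,7,7,7,8,8,8,8]
end: lo=2, hi=4; arr = [3,3,7,7,7,8,8,8,8]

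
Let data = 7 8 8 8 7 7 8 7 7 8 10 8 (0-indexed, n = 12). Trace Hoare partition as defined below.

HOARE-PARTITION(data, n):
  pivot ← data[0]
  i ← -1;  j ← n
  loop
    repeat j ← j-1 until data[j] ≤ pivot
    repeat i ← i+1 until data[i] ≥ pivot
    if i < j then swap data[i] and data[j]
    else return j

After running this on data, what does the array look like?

pivot=7
j stops at 8 (7), i stops at 0 (7); swap ⇒ 7 8 8 8 7 7 8 7 7 8 10 8
j stops at 7 (7), i stops at 1 (8); swap ⇒ 7 7 8 8 7 7 8 8 7 8 10 8
j stops at 5 (7), i stops at 2 (8); swap ⇒ 7 7 7 8 7 8 8 8 7 8 10 8
j stops at 4 (7), i stops at 3 (8); swap ⇒ 7 7 7 7 8 8 8 8 7 8 10 8
j stops at 3, i stops at 4; i≥j ⇒ return 3. data=7 7 7 7 8 8 8 8 7 8 10 8

7 7 7 7 8 8 8 8 7 8 10 8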